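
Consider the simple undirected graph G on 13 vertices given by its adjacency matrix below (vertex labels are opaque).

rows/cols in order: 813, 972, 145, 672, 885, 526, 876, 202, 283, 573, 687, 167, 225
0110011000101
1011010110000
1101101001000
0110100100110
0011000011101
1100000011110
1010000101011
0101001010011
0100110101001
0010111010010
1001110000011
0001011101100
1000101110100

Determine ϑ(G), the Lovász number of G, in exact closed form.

sqrt(13)

Vertex 283 has 6 neighbors: 972, 885, 526, 202, 573, 225.
deg(167) = 6; N(167) = {672, 526, 876, 202, 573, 687}.
Vertex 225 has 6 neighbors: 813, 885, 876, 202, 283, 687.
Vertex 687 has 6 neighbors: 813, 672, 885, 526, 167, 225.
G on 13 vertices is 6-regular; Paley(13): SR with (k,λ,μ)=(6,2,3).
The 3 distinct eigenvalues: [6.0, 1.303, -2.303].
Lovász: ϑ = −13(-sqrt(13)/2 - 1/2)/(6+-(-sqrt(13)/2 - 1/2)) = sqrt(13).
= 3.6055513… (decimal).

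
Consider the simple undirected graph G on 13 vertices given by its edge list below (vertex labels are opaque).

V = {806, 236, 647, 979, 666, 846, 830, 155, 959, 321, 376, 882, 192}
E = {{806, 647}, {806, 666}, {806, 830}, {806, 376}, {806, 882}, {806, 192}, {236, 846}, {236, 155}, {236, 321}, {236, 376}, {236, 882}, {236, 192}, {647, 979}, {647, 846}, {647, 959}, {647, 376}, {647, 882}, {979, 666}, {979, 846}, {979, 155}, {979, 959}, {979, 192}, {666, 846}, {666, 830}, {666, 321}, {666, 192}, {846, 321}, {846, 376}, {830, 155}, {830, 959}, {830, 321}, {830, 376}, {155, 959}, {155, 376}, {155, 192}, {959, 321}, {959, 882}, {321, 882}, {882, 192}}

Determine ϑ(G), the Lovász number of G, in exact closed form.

sqrt(13)

deg(846) = 6; N(846) = {236, 647, 979, 666, 321, 376}.
deg(321) = 6; N(321) = {236, 666, 846, 830, 959, 882}.
deg(666) = 6; N(666) = {806, 979, 846, 830, 321, 192}.
N(155) = {236, 979, 830, 959, 376, 192}, |N(155)| = 6.
6-regular, N=13; SR(13,6,2,3) — a Paley graph.
Distinct eigenvalues (to 3 d.p.): [6.0, 1.303, -2.303].
−13·(-sqrt(13)/2 - 1/2) / ((6)−(-sqrt(13)/2 - 1/2)) = sqrt(13) = ϑ(G).
≈ 3.6056 (to 4 d.p.).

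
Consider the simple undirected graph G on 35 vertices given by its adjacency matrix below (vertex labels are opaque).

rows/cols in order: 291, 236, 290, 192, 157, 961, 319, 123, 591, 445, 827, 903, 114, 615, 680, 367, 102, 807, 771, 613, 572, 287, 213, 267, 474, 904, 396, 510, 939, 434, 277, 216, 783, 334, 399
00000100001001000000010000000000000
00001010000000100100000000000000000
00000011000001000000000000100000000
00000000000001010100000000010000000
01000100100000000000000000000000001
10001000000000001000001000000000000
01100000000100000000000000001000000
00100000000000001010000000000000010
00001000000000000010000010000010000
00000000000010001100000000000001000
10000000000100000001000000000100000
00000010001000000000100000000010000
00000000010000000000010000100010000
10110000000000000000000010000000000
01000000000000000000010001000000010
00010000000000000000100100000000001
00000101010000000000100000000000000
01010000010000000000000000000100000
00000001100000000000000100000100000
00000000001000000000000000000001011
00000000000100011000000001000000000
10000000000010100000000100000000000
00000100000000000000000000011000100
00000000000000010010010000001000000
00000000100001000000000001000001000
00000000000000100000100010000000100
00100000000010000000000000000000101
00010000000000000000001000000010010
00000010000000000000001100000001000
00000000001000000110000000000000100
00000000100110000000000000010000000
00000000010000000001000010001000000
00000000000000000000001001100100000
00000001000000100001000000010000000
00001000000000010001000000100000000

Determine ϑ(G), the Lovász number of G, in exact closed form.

15

Vertex 771 has 4 neighbors: 123, 591, 267, 434.
Vertex 291 has 4 neighbors: 961, 827, 615, 287.
Vertex 474 has 4 neighbors: 591, 615, 904, 216.
deg(591) = 4; N(591) = {157, 771, 474, 277}.
4-regular, N=35; this is K(7,3), the Kneser graph.
Distinct eigenvalues (to 4 d.p.): [4.0, 2.0, -1.0, -3.0].
ϑ = −N·λ_min/(λ_max−λ_min) = −35·(-3)/(4−(-3)) = 15.
Numerically 15.00000000.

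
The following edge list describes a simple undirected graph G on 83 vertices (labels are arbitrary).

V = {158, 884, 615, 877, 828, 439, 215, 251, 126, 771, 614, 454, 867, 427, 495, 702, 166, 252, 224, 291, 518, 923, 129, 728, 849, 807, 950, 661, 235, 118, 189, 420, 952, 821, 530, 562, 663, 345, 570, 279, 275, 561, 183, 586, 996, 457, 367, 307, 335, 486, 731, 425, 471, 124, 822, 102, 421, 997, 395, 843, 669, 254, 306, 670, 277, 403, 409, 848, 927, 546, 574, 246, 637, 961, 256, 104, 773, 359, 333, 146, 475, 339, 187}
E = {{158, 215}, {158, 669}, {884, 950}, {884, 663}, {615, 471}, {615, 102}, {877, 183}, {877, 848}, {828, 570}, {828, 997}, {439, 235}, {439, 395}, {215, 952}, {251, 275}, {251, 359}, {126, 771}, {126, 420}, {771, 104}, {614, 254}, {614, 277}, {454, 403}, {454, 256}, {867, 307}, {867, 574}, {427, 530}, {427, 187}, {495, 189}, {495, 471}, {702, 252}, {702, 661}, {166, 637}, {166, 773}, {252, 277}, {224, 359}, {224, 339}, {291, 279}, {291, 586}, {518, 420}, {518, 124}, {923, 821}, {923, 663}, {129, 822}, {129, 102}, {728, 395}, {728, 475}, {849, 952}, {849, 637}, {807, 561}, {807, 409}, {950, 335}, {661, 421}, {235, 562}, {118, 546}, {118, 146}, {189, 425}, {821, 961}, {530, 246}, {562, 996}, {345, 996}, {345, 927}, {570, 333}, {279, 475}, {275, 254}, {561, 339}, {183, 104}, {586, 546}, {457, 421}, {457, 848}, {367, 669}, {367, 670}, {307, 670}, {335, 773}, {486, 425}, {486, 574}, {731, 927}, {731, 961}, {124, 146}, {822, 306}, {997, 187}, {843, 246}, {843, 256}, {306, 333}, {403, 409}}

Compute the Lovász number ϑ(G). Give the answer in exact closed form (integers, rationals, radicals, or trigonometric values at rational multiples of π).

deg(562) = 2; N(562) = {235, 996}.
Vertex 279 has 2 neighbors: 291, 475.
N(561) = {807, 339}, |N(561)| = 2.
deg(457) = 2; N(457) = {421, 848}.
2-regular, N=83; a single 83-cycle (edge-transitive).
Distinct eigenvalues (to 6 d.p.): [2.0, 1.994272, 1.977121, 1.948645, 1.909008, 1.858436, 1.797219, 1.725708, 1.644312, 1.553498, 1.453785, 1.345745, 1.229997, 1.107203, 0.978068, 0.84333, 0.703762, 0.560163, 0.413355, 0.264179, 0.113491, -0.037848, -0.18897, -0.33901, -0.487108, -0.632415, -0.774101, -0.911352, -1.043383, -1.169438, -1.288794, -1.400768, -1.504719, -1.600051, -1.686218, -1.762726, -1.829138, -1.885072, -1.930209, -1.96429, -1.98712, -1.998568].
−83·(-2*cos(pi/83)) / ((2)−(-2*cos(pi/83))) = 83*cos(pi/83)/(cos(pi/83) + 1) = ϑ(G).
Numerically 41.4851326.
41 ≤ 83*cos(pi/83)/(cos(pi/83) + 1) ≤ 42: both strict.

83*cos(pi/83)/(cos(pi/83) + 1)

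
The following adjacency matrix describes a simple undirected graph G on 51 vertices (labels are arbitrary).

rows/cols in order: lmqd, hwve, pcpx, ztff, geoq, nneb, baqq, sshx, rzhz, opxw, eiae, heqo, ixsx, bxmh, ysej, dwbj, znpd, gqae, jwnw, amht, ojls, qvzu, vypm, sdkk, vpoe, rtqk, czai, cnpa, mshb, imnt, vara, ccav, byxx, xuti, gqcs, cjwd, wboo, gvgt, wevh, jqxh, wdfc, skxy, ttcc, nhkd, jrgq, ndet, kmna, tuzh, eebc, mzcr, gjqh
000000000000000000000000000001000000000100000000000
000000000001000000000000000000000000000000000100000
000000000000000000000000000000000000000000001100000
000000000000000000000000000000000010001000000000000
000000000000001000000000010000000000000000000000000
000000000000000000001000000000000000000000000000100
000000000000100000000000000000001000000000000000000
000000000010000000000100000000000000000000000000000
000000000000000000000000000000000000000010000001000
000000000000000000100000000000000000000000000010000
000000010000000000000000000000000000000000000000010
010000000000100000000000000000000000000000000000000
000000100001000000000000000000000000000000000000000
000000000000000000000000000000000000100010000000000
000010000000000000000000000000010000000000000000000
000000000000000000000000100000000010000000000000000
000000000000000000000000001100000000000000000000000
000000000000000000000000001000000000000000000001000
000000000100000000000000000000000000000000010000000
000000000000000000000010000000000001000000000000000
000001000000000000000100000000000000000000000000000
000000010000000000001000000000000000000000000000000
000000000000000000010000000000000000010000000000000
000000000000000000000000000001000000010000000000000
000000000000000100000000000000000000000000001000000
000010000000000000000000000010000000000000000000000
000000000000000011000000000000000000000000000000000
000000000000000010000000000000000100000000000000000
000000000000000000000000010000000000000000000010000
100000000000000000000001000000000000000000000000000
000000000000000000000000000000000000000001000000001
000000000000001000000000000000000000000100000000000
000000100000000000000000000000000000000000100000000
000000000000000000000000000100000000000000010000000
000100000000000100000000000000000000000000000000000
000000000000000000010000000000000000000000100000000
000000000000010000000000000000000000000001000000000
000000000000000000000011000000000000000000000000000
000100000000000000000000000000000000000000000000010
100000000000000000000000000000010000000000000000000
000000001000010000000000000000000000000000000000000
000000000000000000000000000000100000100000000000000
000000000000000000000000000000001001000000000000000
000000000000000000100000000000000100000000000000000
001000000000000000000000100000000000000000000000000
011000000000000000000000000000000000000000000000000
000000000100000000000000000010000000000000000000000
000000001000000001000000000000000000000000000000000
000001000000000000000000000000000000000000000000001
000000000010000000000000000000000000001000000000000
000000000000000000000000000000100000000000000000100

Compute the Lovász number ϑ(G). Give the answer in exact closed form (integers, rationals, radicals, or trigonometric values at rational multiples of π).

51*cos(pi/51)/(cos(pi/51) + 1)

N(sshx) = {eiae, qvzu}, |N(sshx)| = 2.
N(ojls) = {nneb, qvzu}, |N(ojls)| = 2.
Vertex nneb has 2 neighbors: ojls, eebc.
deg(mzcr) = 2; N(mzcr) = {eiae, wevh}.
deg(v) = 2 for all v (|V|=51); connected 2-regular on 51 ⇒ C_{51}.
Distinct eigenvalues (to 5 d.p.): [2.0, 1.98484, 1.93959, 1.86494, 1.76202, 1.63239, 1.47802, 1.30124, 1.10473, 0.89148, 0.66471, 0.42787, 0.18454, -0.06159, -0.30678, -0.54733, -0.77957, -1.0, -1.20527, -1.39227, -1.55816, -1.70043, -1.81693, -1.90588, -1.96595, -1.99621].
λ_max=2, λ_min=-2*cos(pi/51); ϑ = −51·λ_min/(λ_max−λ_min) = 51*cos(pi/51)/(cos(pi/51) + 1).
ϑ(G) ≈ 25.47579449.
Sandwich: α(G)=25 ≤ ϑ(G)=51*cos(pi/51)/(cos(pi/51) + 1) ≤ χ(Ḡ)=26 (both strict).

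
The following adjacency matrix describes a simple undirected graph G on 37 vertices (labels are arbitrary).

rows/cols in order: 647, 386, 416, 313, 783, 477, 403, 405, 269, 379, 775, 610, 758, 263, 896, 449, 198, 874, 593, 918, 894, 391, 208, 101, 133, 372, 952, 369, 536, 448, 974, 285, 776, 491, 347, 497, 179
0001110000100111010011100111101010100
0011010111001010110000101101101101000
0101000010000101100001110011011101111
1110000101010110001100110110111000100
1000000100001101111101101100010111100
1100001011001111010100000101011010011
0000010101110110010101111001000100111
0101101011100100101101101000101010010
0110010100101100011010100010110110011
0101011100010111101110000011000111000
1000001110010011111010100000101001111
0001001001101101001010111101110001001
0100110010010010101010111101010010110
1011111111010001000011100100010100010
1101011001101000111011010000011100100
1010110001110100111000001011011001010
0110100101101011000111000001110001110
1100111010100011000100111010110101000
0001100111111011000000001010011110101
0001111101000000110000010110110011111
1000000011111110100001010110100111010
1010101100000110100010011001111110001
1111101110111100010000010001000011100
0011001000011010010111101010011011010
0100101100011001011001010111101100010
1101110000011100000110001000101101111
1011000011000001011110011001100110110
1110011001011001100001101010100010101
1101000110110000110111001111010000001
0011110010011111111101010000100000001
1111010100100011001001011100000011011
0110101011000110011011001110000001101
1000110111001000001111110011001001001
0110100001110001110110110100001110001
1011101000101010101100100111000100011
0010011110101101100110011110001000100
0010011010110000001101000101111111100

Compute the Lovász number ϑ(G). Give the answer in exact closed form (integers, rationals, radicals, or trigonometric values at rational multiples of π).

sqrt(37)

deg(896) = 18; N(896) = {647, 386, 313, 477, 403, 379, 775, 758, 198, 874, 593, 894, 391, 101, 448, 974, 285, 347}.
deg(313) = 18; N(313) = {647, 386, 416, 405, 379, 610, 263, 896, 593, 918, 208, 101, 372, 952, 536, 448, 974, 347}.
deg(491) = 18; N(491) = {386, 416, 783, 379, 775, 610, 449, 198, 874, 918, 894, 208, 101, 372, 974, 285, 776, 179}.
Vertex 593 has 18 neighbors: 313, 783, 405, 269, 379, 775, 610, 758, 896, 449, 133, 952, 448, 974, 285, 776, 347, 179.
G on 37 vertices is 18-regular; Paley(37): SR with (k,λ,μ)=(18,8,9).
Distinct eigenvalues (to 5 d.p.): [18.0, 2.54138, -3.54138].
ϑ = −N·λ_min/(λ_max−λ_min) = −37·(-sqrt(37)/2 - 1/2)/(18−(-sqrt(37)/2 - 1/2)) = sqrt(37).
= 6.0828… (decimal).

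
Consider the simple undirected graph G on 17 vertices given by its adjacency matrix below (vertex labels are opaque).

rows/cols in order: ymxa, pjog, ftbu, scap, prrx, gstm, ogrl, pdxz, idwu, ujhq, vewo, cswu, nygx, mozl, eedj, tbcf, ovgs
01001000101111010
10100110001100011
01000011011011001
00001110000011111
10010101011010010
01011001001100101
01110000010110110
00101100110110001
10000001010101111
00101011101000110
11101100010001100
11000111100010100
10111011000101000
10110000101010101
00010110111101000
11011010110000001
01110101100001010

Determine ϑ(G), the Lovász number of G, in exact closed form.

sqrt(17)

deg(nygx) = 8; N(nygx) = {ymxa, ftbu, scap, prrx, ogrl, pdxz, cswu, mozl}.
N(pdxz) = {ftbu, prrx, gstm, idwu, ujhq, cswu, nygx, ovgs}, |N(pdxz)| = 8.
N(prrx) = {ymxa, scap, gstm, pdxz, ujhq, vewo, nygx, tbcf}, |N(prrx)| = 8.
N(ovgs) = {pjog, ftbu, scap, gstm, pdxz, idwu, mozl, tbcf}, |N(ovgs)| = 8.
8-regular, N=17; Paley(17): SR with (k,λ,μ)=(8,3,4).
Distinct eigenvalues (to 4 d.p.): [8.0, 1.5616, -2.5616].
ϑ = −N·λ_min/(λ_max−λ_min) = −17·(-sqrt(17)/2 - 1/2)/(8−(-sqrt(17)/2 - 1/2)) = sqrt(17).
= 4.123105626… (decimal).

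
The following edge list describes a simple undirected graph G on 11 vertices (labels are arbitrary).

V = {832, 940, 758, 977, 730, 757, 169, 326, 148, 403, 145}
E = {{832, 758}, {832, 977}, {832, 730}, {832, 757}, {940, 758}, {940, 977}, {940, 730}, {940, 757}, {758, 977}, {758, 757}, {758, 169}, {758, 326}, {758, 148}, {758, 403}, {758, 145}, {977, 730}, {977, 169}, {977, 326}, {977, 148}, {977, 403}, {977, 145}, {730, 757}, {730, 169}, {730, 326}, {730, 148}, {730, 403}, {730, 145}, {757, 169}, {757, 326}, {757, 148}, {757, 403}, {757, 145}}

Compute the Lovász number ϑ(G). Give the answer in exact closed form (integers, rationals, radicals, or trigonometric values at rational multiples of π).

N(403) = {758, 977, 730, 757}, |N(403)| = 4.
N(940) = {758, 977, 730, 757}, |N(940)| = 4.
Vertex 169 has 4 neighbors: 758, 977, 730, 757.
deg(758) = 9; N(758) = {832, 940, 977, 757, 169, 326, 148, 403, 145}.
K_{7,2,2} (perfect); ϑ(G) = α(G) = max{7,2,2} = 7.
Numerically 7.00000000.
Check 7 ≤ 7 ≤ 7: collapsed.

7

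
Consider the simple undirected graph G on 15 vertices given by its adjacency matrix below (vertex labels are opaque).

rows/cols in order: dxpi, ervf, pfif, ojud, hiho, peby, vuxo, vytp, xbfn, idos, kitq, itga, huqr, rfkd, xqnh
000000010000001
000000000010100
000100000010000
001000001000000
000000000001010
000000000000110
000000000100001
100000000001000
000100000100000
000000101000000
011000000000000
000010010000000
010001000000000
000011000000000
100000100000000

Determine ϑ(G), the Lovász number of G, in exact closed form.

15*cos(pi/15)/(cos(pi/15) + 1)

Vertex ojud has 2 neighbors: pfif, xbfn.
deg(pfif) = 2; N(pfif) = {ojud, kitq}.
deg(huqr) = 2; N(huqr) = {ervf, peby}.
Vertex ervf has 2 neighbors: kitq, huqr.
Regular of degree 2 on 15 vertices: this is C_{15}, the 15-cycle.
A has 8 distinct eigenvalues ≈ [2.0, 1.8271, 1.3383, 0.618, -0.2091, -1.0, -1.618, -1.9563].
With N=15: ϑ(G) = 15·(-(-1)*2*cos(pi/15))/(2−(-2*cos(pi/15))) = 15*cos(pi/15)/(cos(pi/15) + 1).
ϑ(G) ≈ 7.4171.
Check 7 ≤ 15*cos(pi/15)/(cos(pi/15) + 1) ≤ 8: both strict.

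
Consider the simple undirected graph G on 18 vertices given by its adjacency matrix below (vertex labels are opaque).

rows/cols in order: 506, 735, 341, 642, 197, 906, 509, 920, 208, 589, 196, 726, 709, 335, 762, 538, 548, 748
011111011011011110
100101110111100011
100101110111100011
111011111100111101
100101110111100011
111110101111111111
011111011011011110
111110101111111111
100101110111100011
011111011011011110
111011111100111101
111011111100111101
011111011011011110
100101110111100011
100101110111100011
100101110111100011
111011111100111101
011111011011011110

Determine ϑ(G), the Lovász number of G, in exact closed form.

N(906) = {506, 735, 341, 642, 197, 509, 208, 589, 196, 726, 709, 335, 762, 538, 548, 748}, |N(906)| = 16.
Vertex 548 has 14 neighbors: 506, 735, 341, 197, 906, 509, 920, 208, 589, 709, 335, 762, 538, 748.
deg(589) = 13; N(589) = {735, 341, 642, 197, 906, 920, 208, 196, 726, 335, 762, 538, 548}.
deg(920) = 16; N(920) = {506, 735, 341, 642, 197, 509, 208, 589, 196, 726, 709, 335, 762, 538, 548, 748}.
4 parts of sizes [7, 5, 4, 2]; α(G) = 7 = ϑ (perfect).
Numerically 7.000000.
Check 7 ≤ 7 ≤ 7: collapsed.

7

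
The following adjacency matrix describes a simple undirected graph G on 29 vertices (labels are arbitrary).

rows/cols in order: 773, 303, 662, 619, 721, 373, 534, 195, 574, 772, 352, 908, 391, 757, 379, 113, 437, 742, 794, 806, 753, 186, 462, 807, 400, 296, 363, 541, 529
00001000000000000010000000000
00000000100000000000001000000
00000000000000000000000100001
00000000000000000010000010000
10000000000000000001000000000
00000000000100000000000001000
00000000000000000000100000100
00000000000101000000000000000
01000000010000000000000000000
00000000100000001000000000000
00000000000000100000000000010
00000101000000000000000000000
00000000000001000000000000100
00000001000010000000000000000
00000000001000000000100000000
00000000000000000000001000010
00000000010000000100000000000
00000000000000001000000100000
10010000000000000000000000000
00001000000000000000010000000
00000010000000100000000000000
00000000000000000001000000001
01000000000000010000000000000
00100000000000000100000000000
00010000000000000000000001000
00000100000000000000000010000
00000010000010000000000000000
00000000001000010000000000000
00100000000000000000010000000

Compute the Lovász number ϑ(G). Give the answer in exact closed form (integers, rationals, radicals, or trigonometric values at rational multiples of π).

29*cos(pi/29)/(cos(pi/29) + 1)

Vertex 773 has 2 neighbors: 721, 794.
N(794) = {773, 619}, |N(794)| = 2.
N(908) = {373, 195}, |N(908)| = 2.
deg(541) = 2; N(541) = {352, 113}.
2-regular, N=29; this is C_{29}, the 29-cycle.
Distinct eigenvalues (to 3 d.p.): [2.0, 1.953, 1.815, 1.592, 1.295, 0.937, 0.535, 0.108, -0.324, -0.74, -1.122, -1.452, -1.714, -1.895, -1.988].
Lovász (edge-transitive): ϑ = −29·(-2*cos(pi/29))/((2)−(-2*cos(pi/29))) = 29*cos(pi/29)/(cos(pi/29) + 1).
≈ 14.457375 (to 6 d.p.).
Sandwich: α(G)=14 ≤ ϑ(G)=29*cos(pi/29)/(cos(pi/29) + 1) ≤ χ(Ḡ)=15 (both strict).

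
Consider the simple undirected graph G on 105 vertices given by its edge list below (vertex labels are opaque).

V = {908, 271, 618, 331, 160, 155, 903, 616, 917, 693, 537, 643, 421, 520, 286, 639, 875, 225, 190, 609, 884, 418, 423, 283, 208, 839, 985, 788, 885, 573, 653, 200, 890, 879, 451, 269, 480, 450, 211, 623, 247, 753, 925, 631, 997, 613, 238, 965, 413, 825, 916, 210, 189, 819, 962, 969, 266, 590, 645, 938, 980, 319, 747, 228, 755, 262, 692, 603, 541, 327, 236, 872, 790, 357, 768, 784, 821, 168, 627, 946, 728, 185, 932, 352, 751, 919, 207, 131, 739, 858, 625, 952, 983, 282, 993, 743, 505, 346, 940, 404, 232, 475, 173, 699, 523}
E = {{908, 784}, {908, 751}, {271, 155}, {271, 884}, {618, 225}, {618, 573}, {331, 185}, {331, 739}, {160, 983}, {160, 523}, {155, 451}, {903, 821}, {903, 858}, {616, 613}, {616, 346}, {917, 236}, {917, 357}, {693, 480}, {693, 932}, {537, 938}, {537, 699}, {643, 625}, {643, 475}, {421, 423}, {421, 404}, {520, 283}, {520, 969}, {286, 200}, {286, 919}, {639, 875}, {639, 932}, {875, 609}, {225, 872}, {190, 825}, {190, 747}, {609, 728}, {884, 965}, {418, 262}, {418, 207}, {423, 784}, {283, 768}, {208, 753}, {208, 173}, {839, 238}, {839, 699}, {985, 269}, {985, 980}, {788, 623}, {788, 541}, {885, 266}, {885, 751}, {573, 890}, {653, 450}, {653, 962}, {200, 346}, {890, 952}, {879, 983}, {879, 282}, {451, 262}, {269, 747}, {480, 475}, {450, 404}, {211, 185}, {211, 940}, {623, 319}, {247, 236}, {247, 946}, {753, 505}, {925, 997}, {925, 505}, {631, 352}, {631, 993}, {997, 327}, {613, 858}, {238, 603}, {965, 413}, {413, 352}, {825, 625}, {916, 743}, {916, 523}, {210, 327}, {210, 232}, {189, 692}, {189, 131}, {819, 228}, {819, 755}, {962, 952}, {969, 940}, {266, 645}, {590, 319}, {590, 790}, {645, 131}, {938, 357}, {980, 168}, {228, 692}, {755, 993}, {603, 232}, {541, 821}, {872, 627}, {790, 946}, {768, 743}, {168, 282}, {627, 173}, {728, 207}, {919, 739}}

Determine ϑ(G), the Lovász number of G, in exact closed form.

Vertex 189 has 2 neighbors: 692, 131.
deg(653) = 2; N(653) = {450, 962}.
deg(631) = 2; N(631) = {352, 993}.
deg(319) = 2; N(319) = {623, 590}.
G on 105 vertices is 2-regular; the odd cycle C_{105}.
spec(A) ≈ [2.0, 1.99642, 1.985694, 1.967859, 1.94298, 1.911146, 1.87247, 1.827091, 1.775172, 1.716898, 1.652478, 1.582142, 1.506143, 1.424752, 1.338261, 1.24698, 1.151234, 1.051368, 0.947737, 0.840714, 0.730682, 0.618034, 0.503174, 0.386512, 0.268467, 0.14946, 0.029919, -0.08973, -0.209057, -0.327636, -0.445042, -0.560855, -0.67466, -0.78605, -0.894626, -1.0, -1.101794, -1.199644, -1.293199, -1.382125, -1.466104, -1.544834, -1.618034, -1.685442, -1.746816, -1.801938, -1.850609, -1.892655, -1.927926, -1.956295, -1.977662, -1.991949, -1.999105] (distinct, 6 d.p.).
With N=105: ϑ(G) = 105·(-(-1)*2*cos(pi/105))/(2−(-2*cos(pi/105))) = 105*cos(pi/105)/(cos(pi/105) + 1).
= 52.4882… (decimal).
Sandwich: α(G)=52 ≤ ϑ(G)=105*cos(pi/105)/(cos(pi/105) + 1) ≤ χ(Ḡ)=53 (both strict).

105*cos(pi/105)/(cos(pi/105) + 1)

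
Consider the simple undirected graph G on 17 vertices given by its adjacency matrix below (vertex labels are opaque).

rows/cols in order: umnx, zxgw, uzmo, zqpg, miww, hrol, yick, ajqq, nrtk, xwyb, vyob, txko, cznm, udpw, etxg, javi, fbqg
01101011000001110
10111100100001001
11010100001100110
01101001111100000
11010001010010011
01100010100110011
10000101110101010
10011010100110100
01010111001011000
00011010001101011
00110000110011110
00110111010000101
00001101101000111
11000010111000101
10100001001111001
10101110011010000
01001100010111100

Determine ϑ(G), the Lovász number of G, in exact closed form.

Vertex cznm has 8 neighbors: miww, hrol, ajqq, nrtk, vyob, etxg, javi, fbqg.
Vertex yick has 8 neighbors: umnx, hrol, ajqq, nrtk, xwyb, txko, udpw, javi.
Vertex miww has 8 neighbors: umnx, zxgw, zqpg, ajqq, xwyb, cznm, javi, fbqg.
Vertex nrtk has 8 neighbors: zxgw, zqpg, hrol, yick, ajqq, vyob, cznm, udpw.
Regular of degree 8 on 17 vertices: strongly regular (17,8,3,4).
Distinct eigenvalues (to 3 d.p.): [8.0, 1.562, -2.562].
Lovász (edge-transitive): ϑ = −17·(-sqrt(17)/2 - 1/2)/((8)−(-sqrt(17)/2 - 1/2)) = sqrt(17).
Numerically 4.1231056.

sqrt(17)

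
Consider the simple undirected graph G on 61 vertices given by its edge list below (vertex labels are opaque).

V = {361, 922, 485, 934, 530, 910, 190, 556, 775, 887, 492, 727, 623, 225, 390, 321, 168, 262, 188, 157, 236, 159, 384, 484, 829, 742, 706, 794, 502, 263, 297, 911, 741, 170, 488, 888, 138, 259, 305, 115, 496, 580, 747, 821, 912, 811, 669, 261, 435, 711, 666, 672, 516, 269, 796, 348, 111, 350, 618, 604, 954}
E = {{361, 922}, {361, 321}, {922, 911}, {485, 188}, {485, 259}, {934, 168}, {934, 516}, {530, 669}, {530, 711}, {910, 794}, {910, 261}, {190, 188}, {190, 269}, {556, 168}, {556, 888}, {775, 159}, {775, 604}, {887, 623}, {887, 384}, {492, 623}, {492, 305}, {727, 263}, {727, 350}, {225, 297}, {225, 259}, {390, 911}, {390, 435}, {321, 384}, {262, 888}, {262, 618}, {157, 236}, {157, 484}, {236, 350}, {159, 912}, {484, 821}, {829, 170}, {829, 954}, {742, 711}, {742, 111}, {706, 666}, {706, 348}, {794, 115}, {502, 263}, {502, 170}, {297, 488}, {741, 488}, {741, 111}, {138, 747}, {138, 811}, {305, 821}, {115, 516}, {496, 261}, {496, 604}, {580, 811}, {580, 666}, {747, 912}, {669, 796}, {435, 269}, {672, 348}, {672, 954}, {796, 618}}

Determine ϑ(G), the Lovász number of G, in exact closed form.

N(157) = {236, 484}, |N(157)| = 2.
Vertex 934 has 2 neighbors: 168, 516.
Vertex 111 has 2 neighbors: 742, 741.
deg(348) = 2; N(348) = {706, 672}.
2-regular, N=61; connected 2-regular on 61 ⇒ C_{61}.
spec(A) ≈ [2.0, 1.9894, 1.9577, 1.9053, 1.8326, 1.7406, 1.6301, 1.5023, 1.3585, 1.2004, 1.0296, 0.8478, 0.6571, 0.4594, 0.2568, 0.0515, -0.1544, -0.3586, -0.559, -0.7535, -0.94, -1.1165, -1.2812, -1.4323, -1.5682, -1.6876, -1.789, -1.8714, -1.9341, -1.9762, -1.9973] (distinct, 4 d.p.).
Lovász: ϑ = −61(-2*cos(pi/61))/(2+-(-1)*2*cos(pi/61)) = 61*cos(pi/61)/(cos(pi/61) + 1).
ϑ(G) ≈ 30.47976646.
α=30, χ(Ḡ)=31; ϑ=61*cos(pi/61)/(cos(pi/61) + 1) lies between (both strict).

61*cos(pi/61)/(cos(pi/61) + 1)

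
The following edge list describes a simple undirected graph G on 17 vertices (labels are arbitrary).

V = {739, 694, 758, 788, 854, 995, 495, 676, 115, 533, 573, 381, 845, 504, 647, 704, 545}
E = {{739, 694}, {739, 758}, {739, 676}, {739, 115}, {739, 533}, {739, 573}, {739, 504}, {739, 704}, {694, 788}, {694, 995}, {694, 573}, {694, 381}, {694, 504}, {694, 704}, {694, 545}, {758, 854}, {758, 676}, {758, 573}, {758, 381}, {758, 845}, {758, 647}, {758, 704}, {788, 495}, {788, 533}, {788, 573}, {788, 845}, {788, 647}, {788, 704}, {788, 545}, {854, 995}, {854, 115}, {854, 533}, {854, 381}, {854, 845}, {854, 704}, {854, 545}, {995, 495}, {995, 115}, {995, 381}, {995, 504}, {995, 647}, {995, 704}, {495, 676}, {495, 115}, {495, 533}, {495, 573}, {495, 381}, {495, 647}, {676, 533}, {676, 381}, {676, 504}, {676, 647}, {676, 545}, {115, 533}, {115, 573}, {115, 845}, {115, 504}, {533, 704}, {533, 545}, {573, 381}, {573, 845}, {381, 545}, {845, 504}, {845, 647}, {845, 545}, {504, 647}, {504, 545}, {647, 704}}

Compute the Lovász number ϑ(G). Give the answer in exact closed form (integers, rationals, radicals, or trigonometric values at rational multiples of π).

sqrt(17)

N(995) = {694, 854, 495, 115, 381, 504, 647, 704}, |N(995)| = 8.
Vertex 115 has 8 neighbors: 739, 854, 995, 495, 533, 573, 845, 504.
N(647) = {758, 788, 995, 495, 676, 845, 504, 704}, |N(647)| = 8.
Vertex 694 has 8 neighbors: 739, 788, 995, 573, 381, 504, 704, 545.
G on 17 vertices is 8-regular; Paley(17): SR with (k,λ,μ)=(8,3,4).
A has 3 distinct eigenvalues ≈ [8.0, 1.5616, -2.5616].
With N=17: ϑ(G) = 17·(-(-sqrt(17)/2 - 1/2))/(8−(-sqrt(17)/2 - 1/2)) = sqrt(17).
= 4.123106… (decimal).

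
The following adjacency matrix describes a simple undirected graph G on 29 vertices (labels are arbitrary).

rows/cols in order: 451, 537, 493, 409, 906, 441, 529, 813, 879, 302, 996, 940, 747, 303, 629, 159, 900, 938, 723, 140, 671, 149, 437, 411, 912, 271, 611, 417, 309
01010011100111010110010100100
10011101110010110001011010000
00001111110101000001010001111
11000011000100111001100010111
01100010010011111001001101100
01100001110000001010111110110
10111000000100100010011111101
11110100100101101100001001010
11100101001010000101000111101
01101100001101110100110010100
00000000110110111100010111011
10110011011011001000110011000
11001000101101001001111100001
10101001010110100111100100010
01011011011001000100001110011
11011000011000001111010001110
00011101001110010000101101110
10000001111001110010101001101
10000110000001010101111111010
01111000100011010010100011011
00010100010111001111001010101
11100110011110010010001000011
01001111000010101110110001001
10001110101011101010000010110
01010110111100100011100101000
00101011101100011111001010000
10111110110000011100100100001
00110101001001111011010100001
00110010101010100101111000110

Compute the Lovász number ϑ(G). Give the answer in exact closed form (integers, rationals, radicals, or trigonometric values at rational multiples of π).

sqrt(29)

N(879) = {451, 537, 493, 441, 813, 996, 747, 938, 140, 411, 912, 271, 611, 309}, |N(879)| = 14.
N(309) = {493, 409, 529, 879, 996, 747, 629, 938, 140, 671, 149, 437, 611, 417}, |N(309)| = 14.
deg(996) = 14; N(996) = {879, 302, 940, 747, 629, 159, 900, 938, 149, 411, 912, 271, 417, 309}.
N(813) = {451, 537, 493, 409, 441, 879, 940, 303, 629, 900, 938, 437, 271, 417}, |N(813)| = 14.
G on 29 vertices is 14-regular; strongly regular (29,14,6,7).
spec(A) ≈ [14.0, 2.193, -3.193] (distinct, 3 d.p.).
ϑ = −N·λ_min/(λ_max−λ_min) = −29·(-sqrt(29)/2 - 1/2)/(14−(-sqrt(29)/2 - 1/2)) = sqrt(29).
= 5.3852… (decimal).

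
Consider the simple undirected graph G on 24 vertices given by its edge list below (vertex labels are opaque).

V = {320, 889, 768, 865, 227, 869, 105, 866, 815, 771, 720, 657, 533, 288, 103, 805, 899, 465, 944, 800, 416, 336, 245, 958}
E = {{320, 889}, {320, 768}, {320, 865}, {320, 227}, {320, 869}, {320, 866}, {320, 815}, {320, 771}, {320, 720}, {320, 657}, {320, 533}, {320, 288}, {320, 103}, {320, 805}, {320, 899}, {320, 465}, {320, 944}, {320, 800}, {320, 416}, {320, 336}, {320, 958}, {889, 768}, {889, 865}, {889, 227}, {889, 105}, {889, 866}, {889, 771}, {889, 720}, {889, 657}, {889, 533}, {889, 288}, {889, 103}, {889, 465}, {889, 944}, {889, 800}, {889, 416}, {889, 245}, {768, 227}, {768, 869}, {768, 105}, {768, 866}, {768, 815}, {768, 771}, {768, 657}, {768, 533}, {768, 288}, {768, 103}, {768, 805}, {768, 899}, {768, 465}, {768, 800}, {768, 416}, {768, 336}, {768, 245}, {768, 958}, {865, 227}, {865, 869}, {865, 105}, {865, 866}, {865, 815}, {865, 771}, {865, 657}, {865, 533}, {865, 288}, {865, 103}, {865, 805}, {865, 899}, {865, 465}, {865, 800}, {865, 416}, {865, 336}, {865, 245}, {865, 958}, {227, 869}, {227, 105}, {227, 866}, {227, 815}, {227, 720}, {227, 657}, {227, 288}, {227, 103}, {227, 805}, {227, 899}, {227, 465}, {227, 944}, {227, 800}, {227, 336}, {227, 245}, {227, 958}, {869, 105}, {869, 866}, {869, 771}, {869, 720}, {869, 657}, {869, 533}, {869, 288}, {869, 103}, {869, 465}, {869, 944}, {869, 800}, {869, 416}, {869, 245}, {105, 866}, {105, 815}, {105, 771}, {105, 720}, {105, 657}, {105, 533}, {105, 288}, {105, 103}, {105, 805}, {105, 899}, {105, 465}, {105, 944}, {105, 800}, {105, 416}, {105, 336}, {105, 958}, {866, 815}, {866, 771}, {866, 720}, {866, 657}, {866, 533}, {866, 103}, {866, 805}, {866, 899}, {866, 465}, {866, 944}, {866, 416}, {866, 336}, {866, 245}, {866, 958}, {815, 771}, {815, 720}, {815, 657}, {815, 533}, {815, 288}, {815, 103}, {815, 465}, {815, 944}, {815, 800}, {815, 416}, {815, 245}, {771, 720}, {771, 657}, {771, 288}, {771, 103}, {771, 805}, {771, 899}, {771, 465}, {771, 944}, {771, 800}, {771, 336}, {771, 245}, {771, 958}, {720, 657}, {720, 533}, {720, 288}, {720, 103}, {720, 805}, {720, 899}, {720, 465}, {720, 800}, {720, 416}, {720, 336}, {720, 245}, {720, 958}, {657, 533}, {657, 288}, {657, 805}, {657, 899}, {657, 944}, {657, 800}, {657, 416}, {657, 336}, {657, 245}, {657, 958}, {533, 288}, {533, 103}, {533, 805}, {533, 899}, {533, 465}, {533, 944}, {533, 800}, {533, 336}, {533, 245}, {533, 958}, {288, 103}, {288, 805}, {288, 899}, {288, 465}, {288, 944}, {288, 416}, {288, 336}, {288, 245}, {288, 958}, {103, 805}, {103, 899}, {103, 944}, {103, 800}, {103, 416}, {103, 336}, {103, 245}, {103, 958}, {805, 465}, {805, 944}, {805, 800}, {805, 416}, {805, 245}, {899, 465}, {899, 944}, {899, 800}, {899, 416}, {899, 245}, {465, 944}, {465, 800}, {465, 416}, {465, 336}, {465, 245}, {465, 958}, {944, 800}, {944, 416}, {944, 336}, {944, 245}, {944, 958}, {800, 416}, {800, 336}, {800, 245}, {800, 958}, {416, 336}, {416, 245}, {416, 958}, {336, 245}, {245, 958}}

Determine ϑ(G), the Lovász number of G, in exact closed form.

7

Vertex 771 has 20 neighbors: 320, 889, 768, 865, 869, 105, 866, 815, 720, 657, 288, 103, 805, 899, 465, 944, 800, 336, 245, 958.
Vertex 889 has 17 neighbors: 320, 768, 865, 227, 105, 866, 771, 720, 657, 533, 288, 103, 465, 944, 800, 416, 245.
N(944) = {320, 889, 227, 869, 105, 866, 815, 771, 657, 533, 288, 103, 805, 899, 465, 800, 416, 336, 245, 958}, |N(944)| = 20.
deg(465) = 21; N(465) = {320, 889, 768, 865, 227, 869, 105, 866, 815, 771, 720, 533, 288, 805, 899, 944, 800, 416, 336, 245, 958}.
G = K_{7,4,4,3,3,3}: α = 7 = χ(Ḡ), so ϑ = 7.
≈ 7.000000000 (to 9 d.p.).
Check 7 ≤ 7 ≤ 7: collapsed.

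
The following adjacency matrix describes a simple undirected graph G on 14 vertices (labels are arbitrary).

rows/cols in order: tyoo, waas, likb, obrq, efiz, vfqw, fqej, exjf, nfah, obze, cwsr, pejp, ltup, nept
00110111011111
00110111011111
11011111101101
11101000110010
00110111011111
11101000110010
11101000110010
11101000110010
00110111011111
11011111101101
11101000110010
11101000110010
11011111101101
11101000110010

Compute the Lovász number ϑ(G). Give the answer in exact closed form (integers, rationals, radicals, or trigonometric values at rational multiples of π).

7

deg(nfah) = 10; N(nfah) = {likb, obrq, vfqw, fqej, exjf, obze, cwsr, pejp, ltup, nept}.
Vertex waas has 10 neighbors: likb, obrq, vfqw, fqej, exjf, obze, cwsr, pejp, ltup, nept.
Vertex tyoo has 10 neighbors: likb, obrq, vfqw, fqej, exjf, obze, cwsr, pejp, ltup, nept.
Vertex exjf has 7 neighbors: tyoo, waas, likb, efiz, nfah, obze, ltup.
Complete 3-partite, parts [7, 4, 3]: perfect, ϑ = α = 7.
Numerically 7.000000.
Lovász sandwich 7 ≤ 7 ≤ 7: collapsed.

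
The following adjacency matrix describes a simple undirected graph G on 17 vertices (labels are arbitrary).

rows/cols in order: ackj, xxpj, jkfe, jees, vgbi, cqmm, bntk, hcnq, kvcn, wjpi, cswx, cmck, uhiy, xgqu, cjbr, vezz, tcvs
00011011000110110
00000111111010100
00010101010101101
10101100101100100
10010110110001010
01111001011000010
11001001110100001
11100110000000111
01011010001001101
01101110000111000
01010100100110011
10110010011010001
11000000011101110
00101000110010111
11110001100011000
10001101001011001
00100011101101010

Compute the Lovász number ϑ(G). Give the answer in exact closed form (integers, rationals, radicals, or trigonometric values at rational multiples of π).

N(wjpi) = {xxpj, jkfe, vgbi, cqmm, bntk, cmck, uhiy, xgqu}, |N(wjpi)| = 8.
Vertex tcvs has 8 neighbors: jkfe, bntk, hcnq, kvcn, cswx, cmck, xgqu, vezz.
N(ackj) = {jees, vgbi, bntk, hcnq, cmck, uhiy, cjbr, vezz}, |N(ackj)| = 8.
deg(uhiy) = 8; N(uhiy) = {ackj, xxpj, wjpi, cswx, cmck, xgqu, cjbr, vezz}.
G on 17 vertices is 8-regular; strongly regular (17,8,3,4).
Distinct eigenvalues (to 4 d.p.): [8.0, 1.5616, -2.5616].
ϑ = −N·λ_min/(λ_max−λ_min) = −17·(-sqrt(17)/2 - 1/2)/(8−(-sqrt(17)/2 - 1/2)) = sqrt(17).
ϑ(G) ≈ 4.1231.

sqrt(17)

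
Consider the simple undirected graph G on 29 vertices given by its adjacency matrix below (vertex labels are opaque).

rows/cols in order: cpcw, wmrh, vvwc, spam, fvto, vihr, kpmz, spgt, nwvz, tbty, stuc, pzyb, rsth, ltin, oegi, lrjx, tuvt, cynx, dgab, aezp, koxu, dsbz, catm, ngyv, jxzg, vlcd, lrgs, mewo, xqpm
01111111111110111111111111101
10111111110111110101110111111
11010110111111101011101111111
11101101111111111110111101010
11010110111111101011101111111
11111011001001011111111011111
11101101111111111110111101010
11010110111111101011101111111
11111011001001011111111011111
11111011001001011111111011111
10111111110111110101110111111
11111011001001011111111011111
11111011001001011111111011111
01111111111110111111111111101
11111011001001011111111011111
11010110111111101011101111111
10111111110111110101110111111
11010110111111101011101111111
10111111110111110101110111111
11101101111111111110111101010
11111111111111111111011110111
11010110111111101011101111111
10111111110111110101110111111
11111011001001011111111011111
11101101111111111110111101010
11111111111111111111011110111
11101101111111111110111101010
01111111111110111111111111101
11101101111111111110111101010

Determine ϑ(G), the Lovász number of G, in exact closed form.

7

Vertex dsbz has 23 neighbors: cpcw, wmrh, spam, vihr, kpmz, nwvz, tbty, stuc, pzyb, rsth, ltin, oegi, tuvt, dgab, aezp, koxu, catm, ngyv, jxzg, vlcd, lrgs, mewo, xqpm.
N(catm) = {cpcw, vvwc, spam, fvto, vihr, kpmz, spgt, nwvz, tbty, pzyb, rsth, ltin, oegi, lrjx, cynx, aezp, koxu, dsbz, ngyv, jxzg, vlcd, lrgs, mewo, xqpm}, |N(catm)| = 24.
deg(tbty) = 22; N(tbty) = {cpcw, wmrh, vvwc, spam, fvto, kpmz, spgt, stuc, ltin, lrjx, tuvt, cynx, dgab, aezp, koxu, dsbz, catm, jxzg, vlcd, lrgs, mewo, xqpm}.
deg(aezp) = 23; N(aezp) = {cpcw, wmrh, vvwc, fvto, vihr, spgt, nwvz, tbty, stuc, pzyb, rsth, ltin, oegi, lrjx, tuvt, cynx, dgab, koxu, dsbz, catm, ngyv, vlcd, mewo}.
G = K_{7,6,6,5,3,2}: α = 7 = χ(Ḡ), so ϑ = 7.
= 7.000000… (decimal).
α=7, χ(Ḡ)=7; ϑ=7 lies between (collapsed).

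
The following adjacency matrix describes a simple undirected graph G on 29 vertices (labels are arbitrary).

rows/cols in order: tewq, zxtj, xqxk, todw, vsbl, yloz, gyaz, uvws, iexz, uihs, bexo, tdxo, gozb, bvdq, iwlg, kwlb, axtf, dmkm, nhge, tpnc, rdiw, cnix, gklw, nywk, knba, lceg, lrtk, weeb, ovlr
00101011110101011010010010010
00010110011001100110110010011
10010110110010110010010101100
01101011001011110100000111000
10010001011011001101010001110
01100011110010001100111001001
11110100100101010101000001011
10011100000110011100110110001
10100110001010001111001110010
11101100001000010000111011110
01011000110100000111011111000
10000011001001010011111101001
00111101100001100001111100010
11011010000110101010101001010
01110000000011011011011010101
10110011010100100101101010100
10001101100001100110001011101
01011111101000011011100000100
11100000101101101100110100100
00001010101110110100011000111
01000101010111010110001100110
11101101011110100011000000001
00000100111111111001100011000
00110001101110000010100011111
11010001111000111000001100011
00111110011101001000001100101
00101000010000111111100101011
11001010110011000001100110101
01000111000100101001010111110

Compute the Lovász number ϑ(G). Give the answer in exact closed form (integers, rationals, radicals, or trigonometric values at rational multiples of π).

sqrt(29)

deg(todw) = 14; N(todw) = {zxtj, xqxk, vsbl, gyaz, uvws, bexo, gozb, bvdq, iwlg, kwlb, dmkm, nywk, knba, lceg}.
deg(dmkm) = 14; N(dmkm) = {zxtj, todw, vsbl, yloz, gyaz, uvws, iexz, bexo, kwlb, axtf, nhge, tpnc, rdiw, lrtk}.
deg(gozb) = 14; N(gozb) = {xqxk, todw, vsbl, yloz, uvws, iexz, bvdq, iwlg, tpnc, rdiw, cnix, gklw, nywk, weeb}.
Vertex tewq has 14 neighbors: xqxk, vsbl, gyaz, uvws, iexz, uihs, tdxo, bvdq, kwlb, axtf, nhge, cnix, knba, weeb.
14-regular, N=29; strongly regular (29,14,6,7).
spec(A) ≈ [14.0, 2.19258, -3.19258] (distinct, 5 d.p.).
−29·(-sqrt(29)/2 - 1/2) / ((14)−(-sqrt(29)/2 - 1/2)) = sqrt(29) = ϑ(G).
ϑ(G) ≈ 5.3851648.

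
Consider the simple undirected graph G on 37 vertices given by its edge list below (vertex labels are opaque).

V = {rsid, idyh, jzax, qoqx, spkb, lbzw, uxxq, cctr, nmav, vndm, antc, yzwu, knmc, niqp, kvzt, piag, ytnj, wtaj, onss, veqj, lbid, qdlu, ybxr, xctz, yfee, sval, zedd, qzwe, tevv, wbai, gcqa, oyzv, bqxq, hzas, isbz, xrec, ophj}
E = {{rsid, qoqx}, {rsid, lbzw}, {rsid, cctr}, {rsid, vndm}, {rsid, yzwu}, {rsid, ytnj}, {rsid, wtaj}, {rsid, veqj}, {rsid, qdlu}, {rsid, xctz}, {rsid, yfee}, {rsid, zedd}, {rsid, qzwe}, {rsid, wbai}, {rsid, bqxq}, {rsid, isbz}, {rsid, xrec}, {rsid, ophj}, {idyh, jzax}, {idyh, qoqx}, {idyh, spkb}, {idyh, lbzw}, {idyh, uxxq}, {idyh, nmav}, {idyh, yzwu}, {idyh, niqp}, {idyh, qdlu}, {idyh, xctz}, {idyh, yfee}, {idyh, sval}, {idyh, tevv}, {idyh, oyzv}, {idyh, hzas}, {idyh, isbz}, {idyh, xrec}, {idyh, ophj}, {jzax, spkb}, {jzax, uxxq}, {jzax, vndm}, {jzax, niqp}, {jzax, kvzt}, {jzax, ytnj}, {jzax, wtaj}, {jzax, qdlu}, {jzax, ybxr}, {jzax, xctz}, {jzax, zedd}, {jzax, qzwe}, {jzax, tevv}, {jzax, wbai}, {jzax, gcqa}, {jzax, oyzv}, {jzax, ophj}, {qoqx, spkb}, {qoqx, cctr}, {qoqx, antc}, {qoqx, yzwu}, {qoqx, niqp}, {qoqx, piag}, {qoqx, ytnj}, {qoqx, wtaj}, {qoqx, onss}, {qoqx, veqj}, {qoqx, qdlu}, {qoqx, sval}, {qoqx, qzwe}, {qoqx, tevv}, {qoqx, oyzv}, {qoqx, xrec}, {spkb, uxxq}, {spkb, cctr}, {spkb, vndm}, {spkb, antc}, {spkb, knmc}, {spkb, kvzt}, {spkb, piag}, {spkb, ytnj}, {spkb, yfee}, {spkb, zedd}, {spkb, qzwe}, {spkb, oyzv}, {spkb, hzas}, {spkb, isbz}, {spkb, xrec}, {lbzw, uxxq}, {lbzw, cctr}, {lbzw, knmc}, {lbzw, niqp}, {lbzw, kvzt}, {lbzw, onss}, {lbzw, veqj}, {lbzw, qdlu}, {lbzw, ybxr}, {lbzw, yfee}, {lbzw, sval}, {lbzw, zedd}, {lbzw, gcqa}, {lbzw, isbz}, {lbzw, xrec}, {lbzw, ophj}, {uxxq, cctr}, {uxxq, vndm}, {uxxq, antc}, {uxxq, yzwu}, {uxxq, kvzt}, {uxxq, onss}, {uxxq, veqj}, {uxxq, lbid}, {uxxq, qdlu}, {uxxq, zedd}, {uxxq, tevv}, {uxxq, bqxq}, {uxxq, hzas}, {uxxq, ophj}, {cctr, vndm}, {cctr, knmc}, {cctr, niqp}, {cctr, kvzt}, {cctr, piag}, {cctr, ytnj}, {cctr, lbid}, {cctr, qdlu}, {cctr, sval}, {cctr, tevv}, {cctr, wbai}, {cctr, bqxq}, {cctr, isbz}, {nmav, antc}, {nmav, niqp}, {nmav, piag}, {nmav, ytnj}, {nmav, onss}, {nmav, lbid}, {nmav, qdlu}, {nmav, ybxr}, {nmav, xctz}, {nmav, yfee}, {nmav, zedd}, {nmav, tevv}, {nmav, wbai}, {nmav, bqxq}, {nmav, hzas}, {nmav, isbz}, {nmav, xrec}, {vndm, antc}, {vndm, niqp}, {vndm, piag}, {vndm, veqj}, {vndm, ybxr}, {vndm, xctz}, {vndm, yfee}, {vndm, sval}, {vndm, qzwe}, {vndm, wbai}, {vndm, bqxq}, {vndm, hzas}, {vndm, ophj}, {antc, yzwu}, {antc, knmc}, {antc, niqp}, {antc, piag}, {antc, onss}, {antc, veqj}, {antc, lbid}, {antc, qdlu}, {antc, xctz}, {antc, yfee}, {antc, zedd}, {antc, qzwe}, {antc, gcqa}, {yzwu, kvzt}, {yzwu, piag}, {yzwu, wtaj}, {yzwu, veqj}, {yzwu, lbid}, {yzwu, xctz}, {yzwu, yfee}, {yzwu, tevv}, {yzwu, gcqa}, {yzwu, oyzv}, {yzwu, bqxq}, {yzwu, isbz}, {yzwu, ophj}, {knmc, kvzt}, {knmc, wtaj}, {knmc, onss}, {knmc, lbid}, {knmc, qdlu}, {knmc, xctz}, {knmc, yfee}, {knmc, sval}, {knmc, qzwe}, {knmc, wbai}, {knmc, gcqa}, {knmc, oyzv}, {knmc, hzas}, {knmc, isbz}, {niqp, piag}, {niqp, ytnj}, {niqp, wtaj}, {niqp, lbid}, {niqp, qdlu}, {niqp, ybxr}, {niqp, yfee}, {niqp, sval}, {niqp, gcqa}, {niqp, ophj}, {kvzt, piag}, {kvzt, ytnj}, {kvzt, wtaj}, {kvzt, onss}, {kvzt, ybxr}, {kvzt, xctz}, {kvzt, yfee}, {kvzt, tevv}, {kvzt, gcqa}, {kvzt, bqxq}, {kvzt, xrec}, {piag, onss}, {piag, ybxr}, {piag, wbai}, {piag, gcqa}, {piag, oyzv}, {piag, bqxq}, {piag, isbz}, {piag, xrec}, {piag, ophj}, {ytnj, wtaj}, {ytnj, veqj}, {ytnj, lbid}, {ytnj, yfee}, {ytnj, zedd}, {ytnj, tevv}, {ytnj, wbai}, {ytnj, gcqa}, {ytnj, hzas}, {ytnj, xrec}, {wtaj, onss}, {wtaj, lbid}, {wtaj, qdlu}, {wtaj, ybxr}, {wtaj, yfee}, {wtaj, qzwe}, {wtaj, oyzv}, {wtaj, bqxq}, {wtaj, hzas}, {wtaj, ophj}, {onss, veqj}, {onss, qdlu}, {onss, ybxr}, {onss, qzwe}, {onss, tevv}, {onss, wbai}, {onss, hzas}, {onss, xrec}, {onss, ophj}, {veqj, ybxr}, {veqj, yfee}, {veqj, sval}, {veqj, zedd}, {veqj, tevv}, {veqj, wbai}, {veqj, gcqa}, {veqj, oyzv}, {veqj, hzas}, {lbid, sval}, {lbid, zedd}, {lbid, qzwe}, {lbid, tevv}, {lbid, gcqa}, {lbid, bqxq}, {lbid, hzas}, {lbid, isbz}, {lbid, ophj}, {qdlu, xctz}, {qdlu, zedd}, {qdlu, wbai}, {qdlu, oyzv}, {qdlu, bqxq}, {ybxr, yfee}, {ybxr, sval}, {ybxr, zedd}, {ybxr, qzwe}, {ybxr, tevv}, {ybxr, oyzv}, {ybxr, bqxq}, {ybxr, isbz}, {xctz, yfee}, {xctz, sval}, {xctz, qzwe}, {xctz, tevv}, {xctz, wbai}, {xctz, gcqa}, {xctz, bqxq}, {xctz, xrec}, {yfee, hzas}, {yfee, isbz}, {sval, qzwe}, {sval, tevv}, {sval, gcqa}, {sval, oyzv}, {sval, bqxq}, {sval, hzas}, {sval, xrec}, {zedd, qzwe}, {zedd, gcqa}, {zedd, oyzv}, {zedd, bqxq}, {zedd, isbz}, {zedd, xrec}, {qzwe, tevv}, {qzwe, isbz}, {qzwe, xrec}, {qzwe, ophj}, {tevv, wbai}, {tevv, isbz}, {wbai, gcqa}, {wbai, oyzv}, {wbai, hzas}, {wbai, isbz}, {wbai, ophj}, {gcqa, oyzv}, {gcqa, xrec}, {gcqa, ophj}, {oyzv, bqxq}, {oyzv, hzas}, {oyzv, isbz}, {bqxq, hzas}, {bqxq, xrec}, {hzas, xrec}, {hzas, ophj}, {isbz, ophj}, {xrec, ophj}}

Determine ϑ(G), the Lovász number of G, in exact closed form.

Vertex jzax has 18 neighbors: idyh, spkb, uxxq, vndm, niqp, kvzt, ytnj, wtaj, qdlu, ybxr, xctz, zedd, qzwe, tevv, wbai, gcqa, oyzv, ophj.
Vertex xctz has 18 neighbors: rsid, idyh, jzax, nmav, vndm, antc, yzwu, knmc, kvzt, qdlu, yfee, sval, qzwe, tevv, wbai, gcqa, bqxq, xrec.
deg(yzwu) = 18; N(yzwu) = {rsid, idyh, qoqx, uxxq, antc, kvzt, piag, wtaj, veqj, lbid, xctz, yfee, tevv, gcqa, oyzv, bqxq, isbz, ophj}.
Vertex lbzw has 18 neighbors: rsid, idyh, uxxq, cctr, knmc, niqp, kvzt, onss, veqj, qdlu, ybxr, yfee, sval, zedd, gcqa, isbz, xrec, ophj.
Every vertex has degree 18 (N=37); SR(37,18,8,9) — a Paley graph.
A has 3 distinct eigenvalues ≈ [18.0, 2.541381, -3.541381].
λ_max=18, λ_min=-sqrt(37)/2 - 1/2; ϑ = −37·λ_min/(λ_max−λ_min) = sqrt(37).
ϑ(G) ≈ 6.082762530.

sqrt(37)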